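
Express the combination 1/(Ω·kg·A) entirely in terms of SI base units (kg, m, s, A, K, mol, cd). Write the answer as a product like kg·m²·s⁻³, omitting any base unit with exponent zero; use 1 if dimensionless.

Ω = V/A (resistance = voltage per current),
    = kg·m²·s⁻³·A⁻².
So Ω⁻¹ = kg⁻¹·m⁻²·s³·A².
Combining: Ω⁻¹·kg⁻¹·A⁻¹ = (kg⁻¹·m⁻²·s³·A²) · kg⁻¹ · A⁻¹ = kg⁻²·m⁻²·s³·A.

kg⁻²·m⁻²·s³·A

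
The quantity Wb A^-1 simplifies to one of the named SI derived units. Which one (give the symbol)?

H

Wb = V·s (flux: a volt is a weber per second),
    = kg·m²·s⁻²·A⁻¹.
Combining: Wb·A⁻¹ = (kg·m²·s⁻²·A⁻¹) · A⁻¹ = kg·m²·s⁻²·A⁻².
kg·m²·s⁻²·A⁻² is the base-SI form of the henry.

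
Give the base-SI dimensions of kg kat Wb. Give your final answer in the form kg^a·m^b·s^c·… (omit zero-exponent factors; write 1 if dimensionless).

kat = mol/s = s⁻¹·mol (catalytic activity).
Wb = V·s (flux: a volt is a weber per second),
    = kg·m²·s⁻²·A⁻¹.
Combining: kg·kat·Wb = kg · (s⁻¹·mol) · (kg·m²·s⁻²·A⁻¹) = kg²·m²·s⁻³·A⁻¹·mol.

kg²·m²·s⁻³·A⁻¹·mol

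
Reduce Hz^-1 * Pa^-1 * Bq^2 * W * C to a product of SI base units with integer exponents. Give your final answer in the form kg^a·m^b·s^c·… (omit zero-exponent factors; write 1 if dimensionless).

m³·s⁻¹·A

Hz = 1/s = s⁻¹ (frequency is cycles per second).
So Hz⁻¹ = s.
Pa = N/m² (pressure = force per area),
    = kg·m⁻¹·s⁻².
So Pa⁻¹ = kg⁻¹·m·s².
Bq = 1/s = s⁻¹ (activity is decays per second).
So Bq² = s⁻².
W = J/s (power = energy per time),
    = kg·m²·s⁻³.
C = A·s = s·A (charge = current × time).
Combining: Hz⁻¹·Pa⁻¹·Bq²·W·C = s · (kg⁻¹·m·s²) · s⁻² · (kg·m²·s⁻³) · (s·A) = m³·s⁻¹·A.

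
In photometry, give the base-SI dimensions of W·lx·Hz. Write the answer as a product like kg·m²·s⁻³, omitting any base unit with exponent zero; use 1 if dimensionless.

W = kg·m²·s⁻³.
lx = m⁻²·cd.
Hz = s⁻¹.
Combining: W·lx·Hz = (kg·m²·s⁻³) · (m⁻²·cd) · s⁻¹ = kg·s⁻⁴·cd.

kg·s⁻⁴·cd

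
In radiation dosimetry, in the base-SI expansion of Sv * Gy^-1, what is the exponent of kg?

0

Sv = m²·s⁻².
Gy = m²·s⁻².
So Gy⁻¹ = m⁻²·s².
Combining: Sv·Gy⁻¹ = (m²·s⁻²) · (m⁻²·s²) = 1.
The exponent of kg is 0.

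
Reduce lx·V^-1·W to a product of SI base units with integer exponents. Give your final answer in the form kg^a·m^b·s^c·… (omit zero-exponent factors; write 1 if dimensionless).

lx = m⁻²·cd.
V = kg·m²·s⁻³·A⁻¹.
So V⁻¹ = kg⁻¹·m⁻²·s³·A.
W = kg·m²·s⁻³.
Combining: lx·V⁻¹·W = (m⁻²·cd) · (kg⁻¹·m⁻²·s³·A) · (kg·m²·s⁻³) = m⁻²·A·cd.

m⁻²·A·cd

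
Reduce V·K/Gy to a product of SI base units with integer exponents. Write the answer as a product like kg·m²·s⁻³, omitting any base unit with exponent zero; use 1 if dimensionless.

Gy = m²·s⁻².
So Gy⁻¹ = m⁻²·s².
V = kg·m²·s⁻³·A⁻¹.
Combining: Gy⁻¹·V·K = (m⁻²·s²) · (kg·m²·s⁻³·A⁻¹) · K = kg·s⁻¹·A⁻¹·K.

kg·s⁻¹·A⁻¹·K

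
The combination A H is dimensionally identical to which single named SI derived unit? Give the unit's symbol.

Wb

H = kg·m²·s⁻²·A⁻².
Combining: A·H = A · (kg·m²·s⁻²·A⁻²) = kg·m²·s⁻²·A⁻¹.
kg·m²·s⁻²·A⁻¹ is the base-SI form of the weber.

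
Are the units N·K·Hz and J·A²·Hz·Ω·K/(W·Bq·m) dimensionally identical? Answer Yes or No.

Left side:
  N = kg·m/s² = kg·m·s⁻² (force = mass × acceleration).
  Hz = 1/s = s⁻¹ (frequency is cycles per second).
  Combining: N·K·Hz = (kg·m·s⁻²) · K · s⁻¹ = kg·m·s⁻³·K.
Right side:
  W = kg·m²·s⁻³.
  So W⁻¹ = kg⁻¹·m⁻²·s³.
  J = kg·m²·s⁻².
  Bq = s⁻¹.
  So Bq⁻¹ = s.
  Hz = s⁻¹.
  Ω = kg·m²·s⁻³·A⁻².
  Combining: W⁻¹·J·Bq⁻¹·A²·Hz·m⁻¹·Ω·K = (kg⁻¹·m⁻²·s³) · (kg·m²·s⁻²) · s · A² · s⁻¹ · m⁻¹ · (kg·m²·s⁻³·A⁻²) · K = kg·m·s⁻²·K.
Left is kg·m·s⁻³·K; right is kg·m·s⁻²·K — different.

No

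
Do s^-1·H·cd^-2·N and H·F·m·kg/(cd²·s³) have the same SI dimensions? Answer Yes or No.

Left side:
  H = kg·m²·s⁻²·A⁻².
  N = kg·m·s⁻².
  Combining: s⁻¹·H·cd⁻²·N = s⁻¹ · (kg·m²·s⁻²·A⁻²) · cd⁻² · (kg·m·s⁻²) = kg²·m³·s⁻⁵·A⁻²·cd⁻².
Right side:
  H = kg·m²·s⁻²·A⁻².
  F = kg⁻¹·m⁻²·s⁴·A².
  Combining: H·F·m·kg·cd⁻²·s⁻³ = (kg·m²·s⁻²·A⁻²) · (kg⁻¹·m⁻²·s⁴·A²) · m · kg · cd⁻² · s⁻³ = kg·m·s⁻¹·cd⁻².
Left is kg²·m³·s⁻⁵·A⁻²·cd⁻²; right is kg·m·s⁻¹·cd⁻² — different.

No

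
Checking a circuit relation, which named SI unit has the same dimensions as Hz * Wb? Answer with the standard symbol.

Hz = 1/s = s⁻¹ (frequency is cycles per second).
Wb = V·s (flux: a volt is a weber per second),
    = kg·m²·s⁻²·A⁻¹.
Combining: Hz·Wb = s⁻¹ · (kg·m²·s⁻²·A⁻¹) = kg·m²·s⁻³·A⁻¹.
kg·m²·s⁻³·A⁻¹ is the base-SI form of the volt.

V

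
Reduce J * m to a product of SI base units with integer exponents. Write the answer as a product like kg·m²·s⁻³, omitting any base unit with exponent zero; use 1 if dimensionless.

kg·m³·s⁻²

J = N·m (work = force × distance),
    = kg·m²·s⁻².
Combining: J·m = (kg·m²·s⁻²) · m = kg·m³·s⁻².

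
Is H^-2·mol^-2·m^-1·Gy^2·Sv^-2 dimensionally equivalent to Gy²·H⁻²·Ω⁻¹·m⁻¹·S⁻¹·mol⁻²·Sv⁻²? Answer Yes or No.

Yes

Left side:
  H = kg·m²·s⁻²·A⁻².
  So H⁻² = kg⁻²·m⁻⁴·s⁴·A⁴.
  Gy = m²·s⁻².
  So Gy² = m⁴·s⁻⁴.
  Sv = m²·s⁻².
  So Sv⁻² = m⁻⁴·s⁴.
  Combining: H⁻²·mol⁻²·m⁻¹·Gy²·Sv⁻² = (kg⁻²·m⁻⁴·s⁴·A⁴) · mol⁻² · m⁻¹ · (m⁴·s⁻⁴) · (m⁻⁴·s⁴) = kg⁻²·m⁻⁵·s⁴·A⁴·mol⁻².
Right side:
  Gy = J/kg (absorbed dose = energy per mass),
      = m²·s⁻².
  So Gy² = m⁴·s⁻⁴.
  H = Wb/A (inductance = flux per current),
      = kg·m²·s⁻²·A⁻².
  So H⁻² = kg⁻²·m⁻⁴·s⁴·A⁴.
  Ω = V/A (resistance = voltage per current),
      = kg·m²·s⁻³·A⁻².
  So Ω⁻¹ = kg⁻¹·m⁻²·s³·A².
  S = 1/Ω (conductance is reciprocal resistance),
      = kg⁻¹·m⁻²·s³·A².
  So S⁻¹ = kg·m²·s⁻³·A⁻².
  Sv = J/kg (equivalent dose = energy per mass),
      = m²·s⁻².
  So Sv⁻² = m⁻⁴·s⁴.
  Combining: Gy²·H⁻²·Ω⁻¹·m⁻¹·S⁻¹·mol⁻²·Sv⁻² = (m⁴·s⁻⁴) · (kg⁻²·m⁻⁴·s⁴·A⁴) · (kg⁻¹·m⁻²·s³·A²) · m⁻¹ · (kg·m²·s⁻³·A⁻²) · mol⁻² · (m⁻⁴·s⁴) = kg⁻²·m⁻⁵·s⁴·A⁴·mol⁻².
Both reduce to kg⁻²·m⁻⁵·s⁴·A⁴·mol⁻².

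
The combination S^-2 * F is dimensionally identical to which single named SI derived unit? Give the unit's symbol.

S = 1/Ω (conductance is reciprocal resistance),
    = kg⁻¹·m⁻²·s³·A².
So S⁻² = kg²·m⁴·s⁻⁶·A⁻⁴.
F = C/V (capacitance = charge per voltage),
    = A·s/(kg·m²·s⁻³·A⁻¹) (substituting C and V),
    = kg⁻¹·m⁻²·s⁴·A².
Combining: S⁻²·F = (kg²·m⁴·s⁻⁶·A⁻⁴) · (kg⁻¹·m⁻²·s⁴·A²) = kg·m²·s⁻²·A⁻².
kg·m²·s⁻²·A⁻² is the base-SI form of the henry.

H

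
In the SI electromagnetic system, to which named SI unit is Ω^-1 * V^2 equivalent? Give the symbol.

W

Ω = V/A (resistance = voltage per current),
    = kg·m²·s⁻³·A⁻².
So Ω⁻¹ = kg⁻¹·m⁻²·s³·A².
V = W/A (potential = power per current),
    = kg·m²·s⁻³·A⁻¹.
So V² = kg²·m⁴·s⁻⁶·A⁻².
Combining: Ω⁻¹·V² = (kg⁻¹·m⁻²·s³·A²) · (kg²·m⁴·s⁻⁶·A⁻²) = kg·m²·s⁻³.
kg·m²·s⁻³ is the base-SI form of the watt.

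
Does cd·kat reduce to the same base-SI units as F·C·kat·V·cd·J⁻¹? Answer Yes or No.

Left side:
  kat = mol/s = s⁻¹·mol (catalytic activity).
  Combining: cd·kat = cd · (s⁻¹·mol) = s⁻¹·mol·cd.
Right side:
  F = kg⁻¹·m⁻²·s⁴·A².
  C = s·A.
  kat = s⁻¹·mol.
  V = kg·m²·s⁻³·A⁻¹.
  J = kg·m²·s⁻².
  So J⁻¹ = kg⁻¹·m⁻²·s².
  Combining: F·C·kat·V·cd·J⁻¹ = (kg⁻¹·m⁻²·s⁴·A²) · (s·A) · (s⁻¹·mol) · (kg·m²·s⁻³·A⁻¹) · cd · (kg⁻¹·m⁻²·s²) = kg⁻¹·m⁻²·s³·A²·mol·cd.
Left is s⁻¹·mol·cd; right is kg⁻¹·m⁻²·s³·A²·mol·cd — different.

No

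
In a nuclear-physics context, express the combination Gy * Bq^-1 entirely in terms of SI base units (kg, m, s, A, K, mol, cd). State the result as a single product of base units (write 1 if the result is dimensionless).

m²·s⁻¹

Gy = J/kg (absorbed dose = energy per mass),
    = m²·s⁻².
Bq = 1/s = s⁻¹ (activity is decays per second).
So Bq⁻¹ = s.
Combining: Gy·Bq⁻¹ = (m²·s⁻²) · s = m²·s⁻¹.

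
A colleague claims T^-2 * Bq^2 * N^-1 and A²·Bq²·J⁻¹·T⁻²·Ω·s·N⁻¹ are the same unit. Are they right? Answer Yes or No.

Left side:
  T = kg·s⁻²·A⁻¹.
  So T⁻² = kg⁻²·s⁴·A².
  Bq = s⁻¹.
  So Bq² = s⁻².
  N = kg·m·s⁻².
  So N⁻¹ = kg⁻¹·m⁻¹·s².
  Combining: T⁻²·Bq²·N⁻¹ = (kg⁻²·s⁴·A²) · s⁻² · (kg⁻¹·m⁻¹·s²) = kg⁻³·m⁻¹·s⁴·A².
Right side:
  Bq = 1/s = s⁻¹ (activity is decays per second).
  So Bq² = s⁻².
  J = N·m (work = force × distance),
      = kg·m²·s⁻².
  So J⁻¹ = kg⁻¹·m⁻²·s².
  T = Wb/m² (flux density = flux per area),
      = kg·s⁻²·A⁻¹.
  So T⁻² = kg⁻²·s⁴·A².
  Ω = V/A (resistance = voltage per current),
      = kg·m²·s⁻³·A⁻².
  N = kg·m/s² = kg·m·s⁻² (force = mass × acceleration).
  So N⁻¹ = kg⁻¹·m⁻¹·s².
  Combining: A²·Bq²·J⁻¹·T⁻²·Ω·s·N⁻¹ = A² · s⁻² · (kg⁻¹·m⁻²·s²) · (kg⁻²·s⁴·A²) · (kg·m²·s⁻³·A⁻²) · s · (kg⁻¹·m⁻¹·s²) = kg⁻³·m⁻¹·s⁴·A².
Both reduce to kg⁻³·m⁻¹·s⁴·A².

Yes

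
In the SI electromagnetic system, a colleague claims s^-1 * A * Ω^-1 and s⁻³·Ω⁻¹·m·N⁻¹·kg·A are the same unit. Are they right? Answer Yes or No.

Left side:
  Ω = V/A (resistance = voltage per current),
      = kg·m²·s⁻³·A⁻².
  So Ω⁻¹ = kg⁻¹·m⁻²·s³·A².
  Combining: s⁻¹·A·Ω⁻¹ = s⁻¹ · A · (kg⁻¹·m⁻²·s³·A²) = kg⁻¹·m⁻²·s²·A³.
Right side:
  Ω = V/A (resistance = voltage per current),
      = kg·m²·s⁻³·A⁻².
  So Ω⁻¹ = kg⁻¹·m⁻²·s³·A².
  N = kg·m/s² = kg·m·s⁻² (force = mass × acceleration).
  So N⁻¹ = kg⁻¹·m⁻¹·s².
  Combining: s⁻³·Ω⁻¹·m·N⁻¹·kg·A = s⁻³ · (kg⁻¹·m⁻²·s³·A²) · m · (kg⁻¹·m⁻¹·s²) · kg · A = kg⁻¹·m⁻²·s²·A³.
Both reduce to kg⁻¹·m⁻²·s²·A³.

Yes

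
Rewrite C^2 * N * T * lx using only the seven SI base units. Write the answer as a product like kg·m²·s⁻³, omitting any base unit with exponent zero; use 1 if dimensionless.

C = A·s = s·A (charge = current × time).
So C² = s²·A².
N = kg·m/s² = kg·m·s⁻² (force = mass × acceleration).
T = Wb/m² (flux density = flux per area),
    = kg·s⁻²·A⁻¹.
lx = lm/m² (illuminance = luminous flux per area),
    = m⁻²·cd.
Combining: C²·N·T·lx = (s²·A²) · (kg·m·s⁻²) · (kg·s⁻²·A⁻¹) · (m⁻²·cd) = kg²·m⁻¹·s⁻²·A·cd.

kg²·m⁻¹·s⁻²·A·cd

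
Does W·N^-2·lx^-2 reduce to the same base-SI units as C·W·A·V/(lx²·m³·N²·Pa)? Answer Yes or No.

No

Left side:
  W = kg·m²·s⁻³.
  N = kg·m·s⁻².
  So N⁻² = kg⁻²·m⁻²·s⁴.
  lx = m⁻²·cd.
  So lx⁻² = m⁴·cd⁻².
  Combining: W·N⁻²·lx⁻² = (kg·m²·s⁻³) · (kg⁻²·m⁻²·s⁴) · (m⁴·cd⁻²) = kg⁻¹·m⁴·s·cd⁻².
Right side:
  C = s·A.
  W = kg·m²·s⁻³.
  V = kg·m²·s⁻³·A⁻¹.
  lx = m⁻²·cd.
  So lx⁻² = m⁴·cd⁻².
  N = kg·m·s⁻².
  So N⁻² = kg⁻²·m⁻²·s⁴.
  Pa = kg·m⁻¹·s⁻².
  So Pa⁻¹ = kg⁻¹·m·s².
  Combining: C·W·A·V·lx⁻²·m⁻³·N⁻²·Pa⁻¹ = (s·A) · (kg·m²·s⁻³) · A · (kg·m²·s⁻³·A⁻¹) · (m⁴·cd⁻²) · m⁻³ · (kg⁻²·m⁻²·s⁴) · (kg⁻¹·m·s²) = kg⁻¹·m⁴·s·A·cd⁻².
Left is kg⁻¹·m⁴·s·cd⁻²; right is kg⁻¹·m⁴·s·A·cd⁻² — different.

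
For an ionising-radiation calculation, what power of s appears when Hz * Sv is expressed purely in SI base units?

-3

Hz = 1/s = s⁻¹ (frequency is cycles per second).
Sv = J/kg (equivalent dose = energy per mass),
    = m²·s⁻².
Combining: Hz·Sv = s⁻¹ · (m²·s⁻²) = m²·s⁻³.
The exponent of s is -3.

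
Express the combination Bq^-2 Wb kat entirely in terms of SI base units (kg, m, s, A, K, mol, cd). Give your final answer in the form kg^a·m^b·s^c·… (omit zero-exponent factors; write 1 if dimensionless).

kg·m²·s⁻¹·A⁻¹·mol

Bq = s⁻¹.
So Bq⁻² = s².
Wb = kg·m²·s⁻²·A⁻¹.
kat = s⁻¹·mol.
Combining: Bq⁻²·Wb·kat = s² · (kg·m²·s⁻²·A⁻¹) · (s⁻¹·mol) = kg·m²·s⁻¹·A⁻¹·mol.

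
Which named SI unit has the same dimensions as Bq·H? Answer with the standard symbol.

Ω

Bq = s⁻¹.
H = kg·m²·s⁻²·A⁻².
Combining: Bq·H = s⁻¹ · (kg·m²·s⁻²·A⁻²) = kg·m²·s⁻³·A⁻².
kg·m²·s⁻³·A⁻² is the base-SI form of the ohm.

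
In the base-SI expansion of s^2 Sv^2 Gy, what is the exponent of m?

Sv = J/kg (equivalent dose = energy per mass),
    = m²·s⁻².
So Sv² = m⁴·s⁻⁴.
Gy = J/kg (absorbed dose = energy per mass),
    = m²·s⁻².
Combining: s²·Sv²·Gy = s² · (m⁴·s⁻⁴) · (m²·s⁻²) = m⁶·s⁻⁴.
The exponent of m is 6.

6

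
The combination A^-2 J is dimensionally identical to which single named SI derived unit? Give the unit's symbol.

H

J = kg·m²·s⁻².
Combining: A⁻²·J = A⁻² · (kg·m²·s⁻²) = kg·m²·s⁻²·A⁻².
kg·m²·s⁻²·A⁻² is the base-SI form of the henry.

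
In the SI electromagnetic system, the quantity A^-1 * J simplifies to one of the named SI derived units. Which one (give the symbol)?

J = N·m (work = force × distance),
    = kg·m²·s⁻².
Combining: A⁻¹·J = A⁻¹ · (kg·m²·s⁻²) = kg·m²·s⁻²·A⁻¹.
kg·m²·s⁻²·A⁻¹ is the base-SI form of the weber.

Wb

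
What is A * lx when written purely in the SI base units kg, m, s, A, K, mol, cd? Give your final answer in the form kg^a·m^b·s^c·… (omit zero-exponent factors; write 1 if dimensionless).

lx = lm/m² (illuminance = luminous flux per area),
    = m⁻²·cd.
Combining: A·lx = A · (m⁻²·cd) = m⁻²·A·cd.

m⁻²·A·cd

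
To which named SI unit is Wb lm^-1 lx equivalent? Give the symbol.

Wb = V·s (flux: a volt is a weber per second),
    = kg·m²·s⁻²·A⁻¹.
lm = cd·sr = cd (luminous flux; sr is dimensionless).
So lm⁻¹ = cd⁻¹.
lx = lm/m² (illuminance = luminous flux per area),
    = m⁻²·cd.
Combining: Wb·lm⁻¹·lx = (kg·m²·s⁻²·A⁻¹) · cd⁻¹ · (m⁻²·cd) = kg·s⁻²·A⁻¹.
kg·s⁻²·A⁻¹ is the base-SI form of the tesla.

T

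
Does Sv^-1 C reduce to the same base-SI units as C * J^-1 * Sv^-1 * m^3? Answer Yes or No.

No

Left side:
  Sv = m²·s⁻².
  So Sv⁻¹ = m⁻²·s².
  C = s·A.
  Combining: Sv⁻¹·C = (m⁻²·s²) · (s·A) = m⁻²·s³·A.
Right side:
  C = s·A.
  J = kg·m²·s⁻².
  So J⁻¹ = kg⁻¹·m⁻²·s².
  Sv = m²·s⁻².
  So Sv⁻¹ = m⁻²·s².
  Combining: C·J⁻¹·Sv⁻¹·m³ = (s·A) · (kg⁻¹·m⁻²·s²) · (m⁻²·s²) · m³ = kg⁻¹·m⁻¹·s⁵·A.
Left is m⁻²·s³·A; right is kg⁻¹·m⁻¹·s⁵·A — different.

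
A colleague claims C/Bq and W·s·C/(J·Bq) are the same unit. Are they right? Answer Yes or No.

Left side:
  C = A·s = s·A (charge = current × time).
  Bq = 1/s = s⁻¹ (activity is decays per second).
  So Bq⁻¹ = s.
  Combining: C·Bq⁻¹ = (s·A) · s = s²·A.
Right side:
  W = J/s (power = energy per time),
      = kg·m²·s⁻³.
  J = N·m (work = force × distance),
      = kg·m²·s⁻².
  So J⁻¹ = kg⁻¹·m⁻²·s².
  C = A·s = s·A (charge = current × time).
  Bq = 1/s = s⁻¹ (activity is decays per second).
  So Bq⁻¹ = s.
  Combining: W·s·J⁻¹·C·Bq⁻¹ = (kg·m²·s⁻³) · s · (kg⁻¹·m⁻²·s²) · (s·A) · s = s²·A.
Both reduce to s²·A.

Yes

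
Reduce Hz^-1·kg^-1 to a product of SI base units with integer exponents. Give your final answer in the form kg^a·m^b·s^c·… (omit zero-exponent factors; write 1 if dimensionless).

Hz = s⁻¹.
So Hz⁻¹ = s.
Combining: Hz⁻¹·kg⁻¹ = s · kg⁻¹ = kg⁻¹·s.

kg⁻¹·s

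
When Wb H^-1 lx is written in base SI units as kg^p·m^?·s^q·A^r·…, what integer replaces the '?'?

-2

Wb = kg·m²·s⁻²·A⁻¹.
H = kg·m²·s⁻²·A⁻².
So H⁻¹ = kg⁻¹·m⁻²·s²·A².
lx = m⁻²·cd.
Combining: Wb·H⁻¹·lx = (kg·m²·s⁻²·A⁻¹) · (kg⁻¹·m⁻²·s²·A²) · (m⁻²·cd) = m⁻²·A·cd.
The exponent of m is -2.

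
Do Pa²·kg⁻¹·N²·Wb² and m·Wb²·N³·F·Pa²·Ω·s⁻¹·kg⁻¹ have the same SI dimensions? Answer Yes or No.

No

Left side:
  Pa = kg·m⁻¹·s⁻².
  So Pa² = kg²·m⁻²·s⁻⁴.
  N = kg·m·s⁻².
  So N² = kg²·m²·s⁻⁴.
  Wb = kg·m²·s⁻²·A⁻¹.
  So Wb² = kg²·m⁴·s⁻⁴·A⁻².
  Combining: Pa²·kg⁻¹·N²·Wb² = (kg²·m⁻²·s⁻⁴) · kg⁻¹ · (kg²·m²·s⁻⁴) · (kg²·m⁴·s⁻⁴·A⁻²) = kg⁵·m⁴·s⁻¹²·A⁻².
Right side:
  Wb = V·s (flux: a volt is a weber per second),
      = kg·m²·s⁻²·A⁻¹.
  So Wb² = kg²·m⁴·s⁻⁴·A⁻².
  N = kg·m/s² = kg·m·s⁻² (force = mass × acceleration).
  So N³ = kg³·m³·s⁻⁶.
  F = C/V (capacitance = charge per voltage),
      = A·s/(kg·m²·s⁻³·A⁻¹) (substituting C and V),
      = kg⁻¹·m⁻²·s⁴·A².
  Pa = N/m² (pressure = force per area),
      = kg·m⁻¹·s⁻².
  So Pa² = kg²·m⁻²·s⁻⁴.
  Ω = V/A (resistance = voltage per current),
      = kg·m²·s⁻³·A⁻².
  Combining: m·Wb²·N³·F·Pa²·Ω·s⁻¹·kg⁻¹ = m · (kg²·m⁴·s⁻⁴·A⁻²) · (kg³·m³·s⁻⁶) · (kg⁻¹·m⁻²·s⁴·A²) · (kg²·m⁻²·s⁻⁴) · (kg·m²·s⁻³·A⁻²) · s⁻¹ · kg⁻¹ = kg⁶·m⁶·s⁻¹⁴·A⁻².
Left is kg⁵·m⁴·s⁻¹²·A⁻²; right is kg⁶·m⁶·s⁻¹⁴·A⁻² — different.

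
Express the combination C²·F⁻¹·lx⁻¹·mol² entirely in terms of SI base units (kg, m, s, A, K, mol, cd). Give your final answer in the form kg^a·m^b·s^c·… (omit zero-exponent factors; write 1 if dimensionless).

kg·m⁴·s⁻²·mol²·cd⁻¹

C = s·A.
So C² = s²·A².
F = kg⁻¹·m⁻²·s⁴·A².
So F⁻¹ = kg·m²·s⁻⁴·A⁻².
lx = m⁻²·cd.
So lx⁻¹ = m²·cd⁻¹.
Combining: C²·F⁻¹·lx⁻¹·mol² = (s²·A²) · (kg·m²·s⁻⁴·A⁻²) · (m²·cd⁻¹) · mol² = kg·m⁴·s⁻²·mol²·cd⁻¹.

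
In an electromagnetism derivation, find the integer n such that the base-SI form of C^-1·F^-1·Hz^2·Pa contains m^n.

C = A·s = s·A (charge = current × time).
So C⁻¹ = s⁻¹·A⁻¹.
F = C/V (capacitance = charge per voltage),
    = A·s/(kg·m²·s⁻³·A⁻¹) (substituting C and V),
    = kg⁻¹·m⁻²·s⁴·A².
So F⁻¹ = kg·m²·s⁻⁴·A⁻².
Hz = 1/s = s⁻¹ (frequency is cycles per second).
So Hz² = s⁻².
Pa = N/m² (pressure = force per area),
    = kg·m⁻¹·s⁻².
Combining: C⁻¹·F⁻¹·Hz²·Pa = (s⁻¹·A⁻¹) · (kg·m²·s⁻⁴·A⁻²) · s⁻² · (kg·m⁻¹·s⁻²) = kg²·m·s⁻⁹·A⁻³.
The exponent of m is 1.

1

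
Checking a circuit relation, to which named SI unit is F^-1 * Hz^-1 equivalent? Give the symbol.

F = C/V (capacitance = charge per voltage),
    = A·s/(kg·m²·s⁻³·A⁻¹) (substituting C and V),
    = kg⁻¹·m⁻²·s⁴·A².
So F⁻¹ = kg·m²·s⁻⁴·A⁻².
Hz = 1/s = s⁻¹ (frequency is cycles per second).
So Hz⁻¹ = s.
Combining: F⁻¹·Hz⁻¹ = (kg·m²·s⁻⁴·A⁻²) · s = kg·m²·s⁻³·A⁻².
kg·m²·s⁻³·A⁻² is the base-SI form of the ohm.

Ω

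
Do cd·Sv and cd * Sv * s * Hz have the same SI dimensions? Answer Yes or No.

Yes

Left side:
  Sv = m²·s⁻².
  Combining: cd·Sv = cd · (m²·s⁻²) = m²·s⁻²·cd.
Right side:
  Sv = m²·s⁻².
  Hz = s⁻¹.
  Combining: cd·Sv·s·Hz = cd · (m²·s⁻²) · s · s⁻¹ = m²·s⁻²·cd.
Both reduce to m²·s⁻²·cd.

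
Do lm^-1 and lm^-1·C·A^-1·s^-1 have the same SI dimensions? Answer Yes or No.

Left side:
  lm = cd·sr = cd (luminous flux; sr is dimensionless).
  So lm⁻¹ = cd⁻¹.
Right side:
  lm = cd.
  So lm⁻¹ = cd⁻¹.
  C = s·A.
  Combining: lm⁻¹·C·A⁻¹·s⁻¹ = cd⁻¹ · (s·A) · A⁻¹ · s⁻¹ = cd⁻¹.
Both reduce to cd⁻¹.

Yes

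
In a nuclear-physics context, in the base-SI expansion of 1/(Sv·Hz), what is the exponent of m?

-2

Sv = m²·s⁻².
So Sv⁻¹ = m⁻²·s².
Hz = s⁻¹.
So Hz⁻¹ = s.
Combining: Sv⁻¹·Hz⁻¹ = (m⁻²·s²) · s = m⁻²·s³.
The exponent of m is -2.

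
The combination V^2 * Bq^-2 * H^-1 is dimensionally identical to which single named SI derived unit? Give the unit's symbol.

J

V = kg·m²·s⁻³·A⁻¹.
So V² = kg²·m⁴·s⁻⁶·A⁻².
Bq = s⁻¹.
So Bq⁻² = s².
H = kg·m²·s⁻²·A⁻².
So H⁻¹ = kg⁻¹·m⁻²·s²·A².
Combining: V²·Bq⁻²·H⁻¹ = (kg²·m⁴·s⁻⁶·A⁻²) · s² · (kg⁻¹·m⁻²·s²·A²) = kg·m²·s⁻².
kg·m²·s⁻² is the base-SI form of the joule.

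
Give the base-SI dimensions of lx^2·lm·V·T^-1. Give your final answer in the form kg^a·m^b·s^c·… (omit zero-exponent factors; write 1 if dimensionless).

lx = lm/m² (illuminance = luminous flux per area),
    = m⁻²·cd.
So lx² = m⁻⁴·cd².
lm = cd·sr = cd (luminous flux; sr is dimensionless).
V = W/A (potential = power per current),
    = kg·m²·s⁻³·A⁻¹.
T = Wb/m² (flux density = flux per area),
    = kg·s⁻²·A⁻¹.
So T⁻¹ = kg⁻¹·s²·A.
Combining: lx²·lm·V·T⁻¹ = (m⁻⁴·cd²) · cd · (kg·m²·s⁻³·A⁻¹) · (kg⁻¹·s²·A) = m⁻²·s⁻¹·cd³.

m⁻²·s⁻¹·cd³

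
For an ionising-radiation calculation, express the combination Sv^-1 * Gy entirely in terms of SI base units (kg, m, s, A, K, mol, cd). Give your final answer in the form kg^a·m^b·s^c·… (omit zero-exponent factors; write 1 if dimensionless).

1

Sv = J/kg (equivalent dose = energy per mass),
    = m²·s⁻².
So Sv⁻¹ = m⁻²·s².
Gy = J/kg (absorbed dose = energy per mass),
    = m²·s⁻².
Combining: Sv⁻¹·Gy = (m⁻²·s²) · (m²·s⁻²) = 1.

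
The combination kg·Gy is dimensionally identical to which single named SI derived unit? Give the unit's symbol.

Gy = m²·s⁻².
Combining: kg·Gy = kg · (m²·s⁻²) = kg·m²·s⁻².
kg·m²·s⁻² is the base-SI form of the joule.

J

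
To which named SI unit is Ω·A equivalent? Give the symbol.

V

Ω = kg·m²·s⁻³·A⁻².
Combining: Ω·A = (kg·m²·s⁻³·A⁻²) · A = kg·m²·s⁻³·A⁻¹.
kg·m²·s⁻³·A⁻¹ is the base-SI form of the volt.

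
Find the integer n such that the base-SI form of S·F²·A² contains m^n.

-6

S = kg⁻¹·m⁻²·s³·A².
F = kg⁻¹·m⁻²·s⁴·A².
So F² = kg⁻²·m⁻⁴·s⁸·A⁴.
Combining: S·F²·A² = (kg⁻¹·m⁻²·s³·A²) · (kg⁻²·m⁻⁴·s⁸·A⁴) · A² = kg⁻³·m⁻⁶·s¹¹·A⁸.
The exponent of m is -6.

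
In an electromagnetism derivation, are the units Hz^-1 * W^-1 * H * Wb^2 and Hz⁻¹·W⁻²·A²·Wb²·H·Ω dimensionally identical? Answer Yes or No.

Yes

Left side:
  Hz = 1/s = s⁻¹ (frequency is cycles per second).
  So Hz⁻¹ = s.
  W = J/s (power = energy per time),
      = kg·m²·s⁻³.
  So W⁻¹ = kg⁻¹·m⁻²·s³.
  H = Wb/A (inductance = flux per current),
      = kg·m²·s⁻²·A⁻².
  Wb = V·s (flux: a volt is a weber per second),
      = kg·m²·s⁻²·A⁻¹.
  So Wb² = kg²·m⁴·s⁻⁴·A⁻².
  Combining: Hz⁻¹·W⁻¹·H·Wb² = s · (kg⁻¹·m⁻²·s³) · (kg·m²·s⁻²·A⁻²) · (kg²·m⁴·s⁻⁴·A⁻²) = kg²·m⁴·s⁻²·A⁻⁴.
Right side:
  Hz = 1/s = s⁻¹ (frequency is cycles per second).
  So Hz⁻¹ = s.
  W = J/s (power = energy per time),
      = kg·m²·s⁻³.
  So W⁻² = kg⁻²·m⁻⁴·s⁶.
  Wb = V·s (flux: a volt is a weber per second),
      = kg·m²·s⁻²·A⁻¹.
  So Wb² = kg²·m⁴·s⁻⁴·A⁻².
  H = Wb/A (inductance = flux per current),
      = kg·m²·s⁻²·A⁻².
  Ω = V/A (resistance = voltage per current),
      = kg·m²·s⁻³·A⁻².
  Combining: Hz⁻¹·W⁻²·A²·Wb²·H·Ω = s · (kg⁻²·m⁻⁴·s⁶) · A² · (kg²·m⁴·s⁻⁴·A⁻²) · (kg·m²·s⁻²·A⁻²) · (kg·m²·s⁻³·A⁻²) = kg²·m⁴·s⁻²·A⁻⁴.
Both reduce to kg²·m⁴·s⁻²·A⁻⁴.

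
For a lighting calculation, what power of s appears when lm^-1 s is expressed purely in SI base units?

lm = cd·sr = cd (luminous flux; sr is dimensionless).
So lm⁻¹ = cd⁻¹.
Combining: lm⁻¹·s = cd⁻¹ · s = s·cd⁻¹.
The exponent of s is 1.

1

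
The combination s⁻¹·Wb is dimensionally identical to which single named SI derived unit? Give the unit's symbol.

Wb = V·s (flux: a volt is a weber per second),
    = kg·m²·s⁻²·A⁻¹.
Combining: s⁻¹·Wb = s⁻¹ · (kg·m²·s⁻²·A⁻¹) = kg·m²·s⁻³·A⁻¹.
kg·m²·s⁻³·A⁻¹ is the base-SI form of the volt.

V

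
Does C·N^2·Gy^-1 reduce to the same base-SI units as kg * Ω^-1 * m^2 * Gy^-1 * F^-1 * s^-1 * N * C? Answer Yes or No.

Left side:
  C = s·A.
  N = kg·m·s⁻².
  So N² = kg²·m²·s⁻⁴.
  Gy = m²·s⁻².
  So Gy⁻¹ = m⁻²·s².
  Combining: C·N²·Gy⁻¹ = (s·A) · (kg²·m²·s⁻⁴) · (m⁻²·s²) = kg²·s⁻¹·A.
Right side:
  Ω = V/A (resistance = voltage per current),
      = kg·m²·s⁻³·A⁻².
  So Ω⁻¹ = kg⁻¹·m⁻²·s³·A².
  Gy = J/kg (absorbed dose = energy per mass),
      = m²·s⁻².
  So Gy⁻¹ = m⁻²·s².
  F = C/V (capacitance = charge per voltage),
      = A·s/(kg·m²·s⁻³·A⁻¹) (substituting C and V),
      = kg⁻¹·m⁻²·s⁴·A².
  So F⁻¹ = kg·m²·s⁻⁴·A⁻².
  N = kg·m/s² = kg·m·s⁻² (force = mass × acceleration).
  C = A·s = s·A (charge = current × time).
  Combining: kg·Ω⁻¹·m²·Gy⁻¹·F⁻¹·s⁻¹·N·C = kg · (kg⁻¹·m⁻²·s³·A²) · m² · (m⁻²·s²) · (kg·m²·s⁻⁴·A⁻²) · s⁻¹ · (kg·m·s⁻²) · (s·A) = kg²·m·s⁻¹·A.
Left is kg²·s⁻¹·A; right is kg²·m·s⁻¹·A — different.

No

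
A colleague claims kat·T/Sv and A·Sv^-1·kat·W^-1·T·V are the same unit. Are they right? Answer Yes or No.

Left side:
  kat = s⁻¹·mol.
  T = kg·s⁻²·A⁻¹.
  Sv = m²·s⁻².
  So Sv⁻¹ = m⁻²·s².
  Combining: kat·T·Sv⁻¹ = (s⁻¹·mol) · (kg·s⁻²·A⁻¹) · (m⁻²·s²) = kg·m⁻²·s⁻¹·A⁻¹·mol.
Right side:
  Sv = J/kg (equivalent dose = energy per mass),
      = m²·s⁻².
  So Sv⁻¹ = m⁻²·s².
  kat = mol/s = s⁻¹·mol (catalytic activity).
  W = J/s (power = energy per time),
      = kg·m²·s⁻³.
  So W⁻¹ = kg⁻¹·m⁻²·s³.
  T = Wb/m² (flux density = flux per area),
      = kg·s⁻²·A⁻¹.
  V = W/A (potential = power per current),
      = kg·m²·s⁻³·A⁻¹.
  Combining: A·Sv⁻¹·kat·W⁻¹·T·V = A · (m⁻²·s²) · (s⁻¹·mol) · (kg⁻¹·m⁻²·s³) · (kg·s⁻²·A⁻¹) · (kg·m²·s⁻³·A⁻¹) = kg·m⁻²·s⁻¹·A⁻¹·mol.
Both reduce to kg·m⁻²·s⁻¹·A⁻¹·mol.

Yes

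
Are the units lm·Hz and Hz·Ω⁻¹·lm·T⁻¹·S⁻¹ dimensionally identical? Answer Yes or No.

No

Left side:
  lm = cd·sr = cd (luminous flux; sr is dimensionless).
  Hz = 1/s = s⁻¹ (frequency is cycles per second).
  Combining: lm·Hz = cd · s⁻¹ = s⁻¹·cd.
Right side:
  Hz = s⁻¹.
  Ω = kg·m²·s⁻³·A⁻².
  So Ω⁻¹ = kg⁻¹·m⁻²·s³·A².
  lm = cd.
  T = kg·s⁻²·A⁻¹.
  So T⁻¹ = kg⁻¹·s²·A.
  S = kg⁻¹·m⁻²·s³·A².
  So S⁻¹ = kg·m²·s⁻³·A⁻².
  Combining: Hz·Ω⁻¹·lm·T⁻¹·S⁻¹ = s⁻¹ · (kg⁻¹·m⁻²·s³·A²) · cd · (kg⁻¹·s²·A) · (kg·m²·s⁻³·A⁻²) = kg⁻¹·s·A·cd.
Left is s⁻¹·cd; right is kg⁻¹·s·A·cd — different.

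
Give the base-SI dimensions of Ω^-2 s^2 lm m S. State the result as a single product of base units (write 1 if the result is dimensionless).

Ω = V/A (resistance = voltage per current),
    = kg·m²·s⁻³·A⁻².
So Ω⁻² = kg⁻²·m⁻⁴·s⁶·A⁴.
lm = cd·sr = cd (luminous flux; sr is dimensionless).
S = 1/Ω (conductance is reciprocal resistance),
    = kg⁻¹·m⁻²·s³·A².
Combining: Ω⁻²·s²·lm·m·S = (kg⁻²·m⁻⁴·s⁶·A⁴) · s² · cd · m · (kg⁻¹·m⁻²·s³·A²) = kg⁻³·m⁻⁵·s¹¹·A⁶·cd.

kg⁻³·m⁻⁵·s¹¹·A⁶·cd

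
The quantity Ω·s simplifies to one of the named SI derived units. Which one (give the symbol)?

Ω = V/A (resistance = voltage per current),
    = kg·m²·s⁻³·A⁻².
Combining: Ω·s = (kg·m²·s⁻³·A⁻²) · s = kg·m²·s⁻²·A⁻².
kg·m²·s⁻²·A⁻² is the base-SI form of the henry.

H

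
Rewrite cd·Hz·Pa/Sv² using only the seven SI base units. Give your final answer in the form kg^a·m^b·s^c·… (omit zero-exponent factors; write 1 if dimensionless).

kg·m⁻⁵·s·cd

Sv = J/kg (equivalent dose = energy per mass),
    = m²·s⁻².
So Sv⁻² = m⁻⁴·s⁴.
Hz = 1/s = s⁻¹ (frequency is cycles per second).
Pa = N/m² (pressure = force per area),
    = kg·m⁻¹·s⁻².
Combining: cd·Sv⁻²·Hz·Pa = cd · (m⁻⁴·s⁴) · s⁻¹ · (kg·m⁻¹·s⁻²) = kg·m⁻⁵·s·cd.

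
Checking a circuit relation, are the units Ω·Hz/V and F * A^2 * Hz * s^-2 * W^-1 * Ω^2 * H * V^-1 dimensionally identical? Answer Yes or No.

Left side:
  V = W/A (potential = power per current),
      = kg·m²·s⁻³·A⁻¹.
  So V⁻¹ = kg⁻¹·m⁻²·s³·A.
  Ω = V/A (resistance = voltage per current),
      = kg·m²·s⁻³·A⁻².
  Hz = 1/s = s⁻¹ (frequency is cycles per second).
  Combining: V⁻¹·Ω·Hz = (kg⁻¹·m⁻²·s³·A) · (kg·m²·s⁻³·A⁻²) · s⁻¹ = s⁻¹·A⁻¹.
Right side:
  F = C/V (capacitance = charge per voltage),
      = A·s/(kg·m²·s⁻³·A⁻¹) (substituting C and V),
      = kg⁻¹·m⁻²·s⁴·A².
  Hz = 1/s = s⁻¹ (frequency is cycles per second).
  W = J/s (power = energy per time),
      = kg·m²·s⁻³.
  So W⁻¹ = kg⁻¹·m⁻²·s³.
  Ω = V/A (resistance = voltage per current),
      = kg·m²·s⁻³·A⁻².
  So Ω² = kg²·m⁴·s⁻⁶·A⁻⁴.
  H = Wb/A (inductance = flux per current),
      = kg·m²·s⁻²·A⁻².
  V = W/A (potential = power per current),
      = kg·m²·s⁻³·A⁻¹.
  So V⁻¹ = kg⁻¹·m⁻²·s³·A.
  Combining: F·A²·Hz·s⁻²·W⁻¹·Ω²·H·V⁻¹ = (kg⁻¹·m⁻²·s⁴·A²) · A² · s⁻¹ · s⁻² · (kg⁻¹·m⁻²·s³) · (kg²·m⁴·s⁻⁶·A⁻⁴) · (kg·m²·s⁻²·A⁻²) · (kg⁻¹·m⁻²·s³·A) = s⁻¹·A⁻¹.
Both reduce to s⁻¹·A⁻¹.

Yes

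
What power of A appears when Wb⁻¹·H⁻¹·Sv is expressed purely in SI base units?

Wb = kg·m²·s⁻²·A⁻¹.
So Wb⁻¹ = kg⁻¹·m⁻²·s²·A.
H = kg·m²·s⁻²·A⁻².
So H⁻¹ = kg⁻¹·m⁻²·s²·A².
Sv = m²·s⁻².
Combining: Wb⁻¹·H⁻¹·Sv = (kg⁻¹·m⁻²·s²·A) · (kg⁻¹·m⁻²·s²·A²) · (m²·s⁻²) = kg⁻²·m⁻²·s²·A³.
The exponent of A is 3.

3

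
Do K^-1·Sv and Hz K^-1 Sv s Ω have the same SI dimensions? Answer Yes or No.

Left side:
  Sv = m²·s⁻².
  Combining: K⁻¹·Sv = K⁻¹ · (m²·s⁻²) = m²·s⁻²·K⁻¹.
Right side:
  Hz = s⁻¹.
  Sv = m²·s⁻².
  Ω = kg·m²·s⁻³·A⁻².
  Combining: Hz·K⁻¹·Sv·s·Ω = s⁻¹ · K⁻¹ · (m²·s⁻²) · s · (kg·m²·s⁻³·A⁻²) = kg·m⁴·s⁻⁵·A⁻²·K⁻¹.
Left is m²·s⁻²·K⁻¹; right is kg·m⁴·s⁻⁵·A⁻²·K⁻¹ — different.

No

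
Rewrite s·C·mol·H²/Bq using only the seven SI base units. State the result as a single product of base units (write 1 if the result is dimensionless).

kg²·m⁴·s⁻¹·A⁻³·mol

Bq = 1/s = s⁻¹ (activity is decays per second).
So Bq⁻¹ = s.
C = A·s = s·A (charge = current × time).
H = Wb/A (inductance = flux per current),
    = kg·m²·s⁻²·A⁻².
So H² = kg²·m⁴·s⁻⁴·A⁻⁴.
Combining: Bq⁻¹·s·C·mol·H² = s · s · (s·A) · mol · (kg²·m⁴·s⁻⁴·A⁻⁴) = kg²·m⁴·s⁻¹·A⁻³·mol.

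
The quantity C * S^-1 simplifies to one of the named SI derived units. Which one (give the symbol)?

Wb

C = A·s = s·A (charge = current × time).
S = 1/Ω (conductance is reciprocal resistance),
    = kg⁻¹·m⁻²·s³·A².
So S⁻¹ = kg·m²·s⁻³·A⁻².
Combining: C·S⁻¹ = (s·A) · (kg·m²·s⁻³·A⁻²) = kg·m²·s⁻²·A⁻¹.
kg·m²·s⁻²·A⁻¹ is the base-SI form of the weber.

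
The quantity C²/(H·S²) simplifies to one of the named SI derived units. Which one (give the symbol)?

C = A·s = s·A (charge = current × time).
So C² = s²·A².
H = Wb/A (inductance = flux per current),
    = kg·m²·s⁻²·A⁻².
So H⁻¹ = kg⁻¹·m⁻²·s²·A².
S = 1/Ω (conductance is reciprocal resistance),
    = kg⁻¹·m⁻²·s³·A².
So S⁻² = kg²·m⁴·s⁻⁶·A⁻⁴.
Combining: C²·H⁻¹·S⁻² = (s²·A²) · (kg⁻¹·m⁻²·s²·A²) · (kg²·m⁴·s⁻⁶·A⁻⁴) = kg·m²·s⁻².
kg·m²·s⁻² is the base-SI form of the joule.

J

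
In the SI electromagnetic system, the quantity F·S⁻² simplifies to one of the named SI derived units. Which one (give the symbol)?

H

F = C/V (capacitance = charge per voltage),
    = A·s/(kg·m²·s⁻³·A⁻¹) (substituting C and V),
    = kg⁻¹·m⁻²·s⁴·A².
S = 1/Ω (conductance is reciprocal resistance),
    = kg⁻¹·m⁻²·s³·A².
So S⁻² = kg²·m⁴·s⁻⁶·A⁻⁴.
Combining: F·S⁻² = (kg⁻¹·m⁻²·s⁴·A²) · (kg²·m⁴·s⁻⁶·A⁻⁴) = kg·m²·s⁻²·A⁻².
kg·m²·s⁻²·A⁻² is the base-SI form of the henry.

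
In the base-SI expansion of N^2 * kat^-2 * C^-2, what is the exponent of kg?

N = kg·m/s² = kg·m·s⁻² (force = mass × acceleration).
So N² = kg²·m²·s⁻⁴.
kat = mol/s = s⁻¹·mol (catalytic activity).
So kat⁻² = s²·mol⁻².
C = A·s = s·A (charge = current × time).
So C⁻² = s⁻²·A⁻².
Combining: N²·kat⁻²·C⁻² = (kg²·m²·s⁻⁴) · (s²·mol⁻²) · (s⁻²·A⁻²) = kg²·m²·s⁻⁴·A⁻²·mol⁻².
The exponent of kg is 2.

2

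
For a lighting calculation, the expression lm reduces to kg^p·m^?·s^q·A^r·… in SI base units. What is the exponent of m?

lm = cd·sr = cd (luminous flux; sr is dimensionless).
The exponent of m is 0.

0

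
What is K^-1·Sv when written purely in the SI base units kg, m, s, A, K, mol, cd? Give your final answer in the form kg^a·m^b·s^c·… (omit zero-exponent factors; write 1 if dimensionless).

Sv = m²·s⁻².
Combining: K⁻¹·Sv = K⁻¹ · (m²·s⁻²) = m²·s⁻²·K⁻¹.

m²·s⁻²·K⁻¹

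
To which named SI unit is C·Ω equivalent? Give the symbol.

Wb

C = s·A.
Ω = kg·m²·s⁻³·A⁻².
Combining: C·Ω = (s·A) · (kg·m²·s⁻³·A⁻²) = kg·m²·s⁻²·A⁻¹.
kg·m²·s⁻²·A⁻¹ is the base-SI form of the weber.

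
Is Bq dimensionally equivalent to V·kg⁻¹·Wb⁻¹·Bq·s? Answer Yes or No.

Left side:
  Bq = s⁻¹.
Right side:
  V = kg·m²·s⁻³·A⁻¹.
  Wb = kg·m²·s⁻²·A⁻¹.
  So Wb⁻¹ = kg⁻¹·m⁻²·s²·A.
  Bq = s⁻¹.
  Combining: V·kg⁻¹·Wb⁻¹·Bq·s = (kg·m²·s⁻³·A⁻¹) · kg⁻¹ · (kg⁻¹·m⁻²·s²·A) · s⁻¹ · s = kg⁻¹·s⁻¹.
Left is s⁻¹; right is kg⁻¹·s⁻¹ — different.

No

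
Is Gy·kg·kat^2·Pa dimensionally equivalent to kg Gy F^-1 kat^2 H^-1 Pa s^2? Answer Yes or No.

Yes

Left side:
  Gy = m²·s⁻².
  kat = s⁻¹·mol.
  So kat² = s⁻²·mol².
  Pa = kg·m⁻¹·s⁻².
  Combining: Gy·kg·kat²·Pa = (m²·s⁻²) · kg · (s⁻²·mol²) · (kg·m⁻¹·s⁻²) = kg²·m·s⁻⁶·mol².
Right side:
  Gy = J/kg (absorbed dose = energy per mass),
      = m²·s⁻².
  F = C/V (capacitance = charge per voltage),
      = A·s/(kg·m²·s⁻³·A⁻¹) (substituting C and V),
      = kg⁻¹·m⁻²·s⁴·A².
  So F⁻¹ = kg·m²·s⁻⁴·A⁻².
  kat = mol/s = s⁻¹·mol (catalytic activity).
  So kat² = s⁻²·mol².
  H = Wb/A (inductance = flux per current),
      = kg·m²·s⁻²·A⁻².
  So H⁻¹ = kg⁻¹·m⁻²·s²·A².
  Pa = N/m² (pressure = force per area),
      = kg·m⁻¹·s⁻².
  Combining: kg·Gy·F⁻¹·kat²·H⁻¹·Pa·s² = kg · (m²·s⁻²) · (kg·m²·s⁻⁴·A⁻²) · (s⁻²·mol²) · (kg⁻¹·m⁻²·s²·A²) · (kg·m⁻¹·s⁻²) · s² = kg²·m·s⁻⁶·mol².
Both reduce to kg²·m·s⁻⁶·mol².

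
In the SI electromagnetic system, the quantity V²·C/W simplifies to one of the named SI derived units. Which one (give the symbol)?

Wb

V = kg·m²·s⁻³·A⁻¹.
So V² = kg²·m⁴·s⁻⁶·A⁻².
W = kg·m²·s⁻³.
So W⁻¹ = kg⁻¹·m⁻²·s³.
C = s·A.
Combining: V²·W⁻¹·C = (kg²·m⁴·s⁻⁶·A⁻²) · (kg⁻¹·m⁻²·s³) · (s·A) = kg·m²·s⁻²·A⁻¹.
kg·m²·s⁻²·A⁻¹ is the base-SI form of the weber.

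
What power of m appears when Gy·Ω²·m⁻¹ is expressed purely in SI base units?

5

Gy = m²·s⁻².
Ω = kg·m²·s⁻³·A⁻².
So Ω² = kg²·m⁴·s⁻⁶·A⁻⁴.
Combining: Gy·Ω²·m⁻¹ = (m²·s⁻²) · (kg²·m⁴·s⁻⁶·A⁻⁴) · m⁻¹ = kg²·m⁵·s⁻⁸·A⁻⁴.
The exponent of m is 5.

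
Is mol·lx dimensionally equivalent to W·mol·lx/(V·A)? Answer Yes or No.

Left side:
  lx = lm/m² (illuminance = luminous flux per area),
      = m⁻²·cd.
  Combining: mol·lx = mol · (m⁻²·cd) = m⁻²·mol·cd.
Right side:
  W = J/s (power = energy per time),
      = kg·m²·s⁻³.
  lx = lm/m² (illuminance = luminous flux per area),
      = m⁻²·cd.
  V = W/A (potential = power per current),
      = kg·m²·s⁻³·A⁻¹.
  So V⁻¹ = kg⁻¹·m⁻²·s³·A.
  Combining: W·mol·lx·V⁻¹·A⁻¹ = (kg·m²·s⁻³) · mol · (m⁻²·cd) · (kg⁻¹·m⁻²·s³·A) · A⁻¹ = m⁻²·mol·cd.
Both reduce to m⁻²·mol·cd.

Yes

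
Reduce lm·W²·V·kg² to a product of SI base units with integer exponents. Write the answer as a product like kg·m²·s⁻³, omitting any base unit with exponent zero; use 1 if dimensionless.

lm = cd·sr = cd (luminous flux; sr is dimensionless).
W = J/s (power = energy per time),
    = kg·m²·s⁻³.
So W² = kg²·m⁴·s⁻⁶.
V = W/A (potential = power per current),
    = kg·m²·s⁻³·A⁻¹.
Combining: lm·W²·V·kg² = cd · (kg²·m⁴·s⁻⁶) · (kg·m²·s⁻³·A⁻¹) · kg² = kg⁵·m⁶·s⁻⁹·A⁻¹·cd.

kg⁵·m⁶·s⁻⁹·A⁻¹·cd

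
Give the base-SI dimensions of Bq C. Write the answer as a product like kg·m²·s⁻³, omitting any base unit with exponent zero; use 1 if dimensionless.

A

Bq = 1/s = s⁻¹ (activity is decays per second).
C = A·s = s·A (charge = current × time).
Combining: Bq·C = s⁻¹ · (s·A) = A.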